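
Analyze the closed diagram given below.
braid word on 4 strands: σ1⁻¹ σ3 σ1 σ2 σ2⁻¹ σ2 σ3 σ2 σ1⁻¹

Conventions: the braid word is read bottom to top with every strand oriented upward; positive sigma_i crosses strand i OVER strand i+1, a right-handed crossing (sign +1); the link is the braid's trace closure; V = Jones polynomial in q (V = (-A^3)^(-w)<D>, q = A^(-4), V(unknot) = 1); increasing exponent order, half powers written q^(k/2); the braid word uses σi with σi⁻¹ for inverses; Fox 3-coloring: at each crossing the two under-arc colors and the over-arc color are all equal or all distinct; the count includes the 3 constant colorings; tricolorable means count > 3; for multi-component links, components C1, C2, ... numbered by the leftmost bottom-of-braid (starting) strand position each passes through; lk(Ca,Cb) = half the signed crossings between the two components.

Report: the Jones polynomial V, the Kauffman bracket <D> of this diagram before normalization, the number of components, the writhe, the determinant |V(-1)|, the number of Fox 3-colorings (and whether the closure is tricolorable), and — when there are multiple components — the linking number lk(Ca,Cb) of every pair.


V = q + q^3 - q^4
<D> = A^-7 - A^-3 - A^5 (w = +3)
1 component over 9 crossings, w = +3
9 Fox colorings among 3^9, |V(-1)| = 3: tricolorable
why: det 3 = |V(-1)|; divisible by 3, so tricolorable


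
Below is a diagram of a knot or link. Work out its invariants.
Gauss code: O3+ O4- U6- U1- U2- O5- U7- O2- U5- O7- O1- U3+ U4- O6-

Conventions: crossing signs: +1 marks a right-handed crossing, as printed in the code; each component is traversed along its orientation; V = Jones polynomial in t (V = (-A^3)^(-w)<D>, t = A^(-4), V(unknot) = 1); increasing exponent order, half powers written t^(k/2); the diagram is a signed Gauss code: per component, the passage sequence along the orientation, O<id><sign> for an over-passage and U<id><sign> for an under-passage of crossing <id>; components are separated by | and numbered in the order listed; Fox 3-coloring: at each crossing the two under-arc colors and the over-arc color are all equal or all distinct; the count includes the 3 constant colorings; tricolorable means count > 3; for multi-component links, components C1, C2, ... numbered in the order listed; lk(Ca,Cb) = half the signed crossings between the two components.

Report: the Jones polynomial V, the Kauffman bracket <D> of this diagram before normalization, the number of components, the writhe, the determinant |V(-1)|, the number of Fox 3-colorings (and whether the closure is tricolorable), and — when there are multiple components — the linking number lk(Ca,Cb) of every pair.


Jones polynomial: V(t) = -t^-4 + t^-3 + t^-1
<D> = -A^-11 - A^-3 + A; writhe -5
components 1, writhe -5 (7 crossings)
3-colorings: 9 of 3^7, det 3 — tricolorable
note: w = -5 shifts under R1 moves; the (-A^3)^(5) factor cancels that in V


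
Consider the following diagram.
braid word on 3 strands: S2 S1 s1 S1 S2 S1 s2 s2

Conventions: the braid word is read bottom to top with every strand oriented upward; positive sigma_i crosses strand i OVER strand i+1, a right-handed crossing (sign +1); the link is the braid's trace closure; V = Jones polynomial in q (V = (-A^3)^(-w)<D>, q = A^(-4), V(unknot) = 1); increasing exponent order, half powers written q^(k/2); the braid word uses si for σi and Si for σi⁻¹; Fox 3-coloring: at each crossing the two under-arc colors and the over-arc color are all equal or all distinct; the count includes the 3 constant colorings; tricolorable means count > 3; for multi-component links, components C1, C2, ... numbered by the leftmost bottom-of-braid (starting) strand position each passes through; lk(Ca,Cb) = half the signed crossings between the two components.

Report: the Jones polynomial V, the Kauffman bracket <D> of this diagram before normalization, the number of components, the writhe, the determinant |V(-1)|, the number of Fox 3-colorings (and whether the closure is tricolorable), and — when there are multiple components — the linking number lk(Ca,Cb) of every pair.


V(q) = 1
bracket: A^-6, w = -2
1 component, writhe -2, over 8 crossings
det 1, colorings 3 of 3^8 — not tricolorable
observation: free reduction leaves σ2⁻¹ σ1⁻¹ σ2⁻¹ σ1⁻¹ σ2 σ2 of the original 8 letters


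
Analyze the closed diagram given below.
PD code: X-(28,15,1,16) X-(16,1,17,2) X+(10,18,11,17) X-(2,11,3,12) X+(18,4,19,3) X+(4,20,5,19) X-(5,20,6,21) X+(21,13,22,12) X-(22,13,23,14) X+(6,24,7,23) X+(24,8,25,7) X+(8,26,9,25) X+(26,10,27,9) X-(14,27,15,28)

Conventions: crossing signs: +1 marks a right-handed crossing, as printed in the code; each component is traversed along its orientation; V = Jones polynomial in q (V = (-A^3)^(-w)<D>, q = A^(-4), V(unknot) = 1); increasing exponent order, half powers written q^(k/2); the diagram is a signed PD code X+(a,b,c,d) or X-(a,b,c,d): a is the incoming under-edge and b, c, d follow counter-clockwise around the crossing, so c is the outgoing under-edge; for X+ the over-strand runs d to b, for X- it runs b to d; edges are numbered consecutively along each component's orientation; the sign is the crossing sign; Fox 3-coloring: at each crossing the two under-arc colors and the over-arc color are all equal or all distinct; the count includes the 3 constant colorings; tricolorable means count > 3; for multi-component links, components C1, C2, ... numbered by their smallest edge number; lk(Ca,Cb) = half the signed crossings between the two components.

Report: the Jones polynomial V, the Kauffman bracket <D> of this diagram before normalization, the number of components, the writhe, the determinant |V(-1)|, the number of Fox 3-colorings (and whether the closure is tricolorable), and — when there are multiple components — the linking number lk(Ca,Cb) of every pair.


V = q^-3 - 2q^-2 + 3q^-1 - 4 + 6q - 6q^2 + 6q^3 - 5q^4 + 3q^5 - 2q^6 + q^7
<D> = A^-22 - 2A^-18 + 3A^-14 - 5A^-10 + 6A^-6 - 6A^-2 + 6A^2 - 4A^6 + 3A^10 - 2A^14 + A^18 (w = +2)
1 component over 14 crossings, w = +2
9 Fox colorings among 3^14, |V(-1)| = 39: tricolorable
why: det 39 = |V(-1)|; divisible by 3, so tricolorable


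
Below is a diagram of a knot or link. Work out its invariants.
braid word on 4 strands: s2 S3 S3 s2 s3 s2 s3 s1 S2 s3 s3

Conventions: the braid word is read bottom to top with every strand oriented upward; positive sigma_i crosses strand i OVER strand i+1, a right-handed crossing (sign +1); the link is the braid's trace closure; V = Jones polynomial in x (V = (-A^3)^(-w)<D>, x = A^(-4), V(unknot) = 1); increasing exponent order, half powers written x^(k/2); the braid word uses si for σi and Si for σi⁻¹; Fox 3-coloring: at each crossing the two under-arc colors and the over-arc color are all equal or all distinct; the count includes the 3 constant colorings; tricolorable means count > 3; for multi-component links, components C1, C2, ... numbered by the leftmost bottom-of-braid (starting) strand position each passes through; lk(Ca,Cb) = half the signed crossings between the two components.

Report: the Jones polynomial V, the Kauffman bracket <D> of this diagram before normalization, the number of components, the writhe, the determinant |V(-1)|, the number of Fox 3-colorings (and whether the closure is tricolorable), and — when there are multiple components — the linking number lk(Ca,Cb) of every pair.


V = 2x - 2x^2 + 3x^3 - 3x^4 + 2x^5 - 2x^6 + x^7
<D> = -A^-13 + 2A^-9 - 2A^-5 + 3A^-1 - 3A^3 + 2A^7 - 2A^11 (w = +5)
1 component over 11 crossings, w = +5
9 Fox colorings among 3^11, |V(-1)| = 15: tricolorable
why: |V(-1)| = 15: so tricolorable, since 3 divides 15


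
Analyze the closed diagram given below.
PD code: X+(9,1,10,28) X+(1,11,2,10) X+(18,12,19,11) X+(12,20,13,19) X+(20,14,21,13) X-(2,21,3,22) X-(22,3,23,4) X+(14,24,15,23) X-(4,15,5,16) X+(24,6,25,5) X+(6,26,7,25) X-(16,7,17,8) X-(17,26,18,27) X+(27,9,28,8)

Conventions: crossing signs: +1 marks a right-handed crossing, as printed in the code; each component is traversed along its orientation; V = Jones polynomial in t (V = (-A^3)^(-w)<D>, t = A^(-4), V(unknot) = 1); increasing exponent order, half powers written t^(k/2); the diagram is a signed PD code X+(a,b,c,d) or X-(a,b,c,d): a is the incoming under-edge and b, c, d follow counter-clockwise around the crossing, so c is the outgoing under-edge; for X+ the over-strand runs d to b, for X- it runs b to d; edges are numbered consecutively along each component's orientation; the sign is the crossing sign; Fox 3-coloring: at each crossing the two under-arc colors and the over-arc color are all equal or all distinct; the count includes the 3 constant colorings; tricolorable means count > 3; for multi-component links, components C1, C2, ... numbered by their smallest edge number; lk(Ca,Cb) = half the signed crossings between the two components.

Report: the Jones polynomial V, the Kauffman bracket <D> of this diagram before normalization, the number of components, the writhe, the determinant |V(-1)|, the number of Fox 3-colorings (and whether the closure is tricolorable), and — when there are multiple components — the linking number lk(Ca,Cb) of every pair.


V(t) = t^-2 - 3t^-1 + 6 - 8t + 12t^2 - 14t^3 + 15t^4 - 15t^5 + 12t^6 - 9t^7 + 6t^8 - 3t^9 + t^10
bracket: A^-28 - 3A^-24 + 6A^-20 - 9A^-16 + 12A^-12 - 15A^-8 + 15A^-4 - 14 + 12A^4 - 8A^8 + 6A^12 - 3A^16 + A^20, w = +4
1 component, writhe +4, over 14 crossings
det 105, colorings 9 of 3^14 — tricolorable
observation: the span of V is 12, forcing >= 12 crossings in any diagram


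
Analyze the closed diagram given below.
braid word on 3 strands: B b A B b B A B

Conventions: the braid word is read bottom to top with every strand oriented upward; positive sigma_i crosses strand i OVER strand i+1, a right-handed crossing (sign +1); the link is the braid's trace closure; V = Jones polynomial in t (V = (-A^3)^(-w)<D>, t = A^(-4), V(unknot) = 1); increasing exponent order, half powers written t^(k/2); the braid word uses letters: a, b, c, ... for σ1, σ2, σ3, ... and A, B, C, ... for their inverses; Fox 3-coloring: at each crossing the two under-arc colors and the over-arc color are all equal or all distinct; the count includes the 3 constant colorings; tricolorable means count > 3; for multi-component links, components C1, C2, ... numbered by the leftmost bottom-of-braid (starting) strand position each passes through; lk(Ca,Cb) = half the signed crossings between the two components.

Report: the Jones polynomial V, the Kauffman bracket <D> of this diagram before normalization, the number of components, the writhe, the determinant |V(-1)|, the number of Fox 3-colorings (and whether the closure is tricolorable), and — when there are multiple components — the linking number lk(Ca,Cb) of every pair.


V = -t^-4 + t^-3 + t^-1
<D> = A^-8 + 1 - A^4 (w = -4)
1 component over 8 crossings, w = -4
9 Fox colorings among 3^8, |V(-1)| = 3: tricolorable
why: w = -4 shifts under R1 moves; the (-A^3)^(4) factor cancels that in V


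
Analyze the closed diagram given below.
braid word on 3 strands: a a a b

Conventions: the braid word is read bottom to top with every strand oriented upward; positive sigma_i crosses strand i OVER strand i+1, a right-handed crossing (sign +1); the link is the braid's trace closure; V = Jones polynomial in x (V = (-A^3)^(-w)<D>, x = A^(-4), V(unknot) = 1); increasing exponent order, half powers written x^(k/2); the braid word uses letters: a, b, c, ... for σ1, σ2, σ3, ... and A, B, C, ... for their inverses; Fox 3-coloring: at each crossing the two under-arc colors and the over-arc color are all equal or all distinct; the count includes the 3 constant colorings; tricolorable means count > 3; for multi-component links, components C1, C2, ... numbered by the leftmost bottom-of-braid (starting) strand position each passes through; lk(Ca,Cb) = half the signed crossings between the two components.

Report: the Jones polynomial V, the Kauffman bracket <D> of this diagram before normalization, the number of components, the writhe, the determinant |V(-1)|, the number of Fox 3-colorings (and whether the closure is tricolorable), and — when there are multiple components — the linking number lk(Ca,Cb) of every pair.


V = x + x^3 - x^4
<D> = -A^-4 + 1 + A^8 (w = +4)
1 component over 4 crossings, w = +4
9 Fox colorings among 3^4, |V(-1)| = 3: tricolorable
why: det 3 = |V(-1)|; divisible by 3, so tricolorable


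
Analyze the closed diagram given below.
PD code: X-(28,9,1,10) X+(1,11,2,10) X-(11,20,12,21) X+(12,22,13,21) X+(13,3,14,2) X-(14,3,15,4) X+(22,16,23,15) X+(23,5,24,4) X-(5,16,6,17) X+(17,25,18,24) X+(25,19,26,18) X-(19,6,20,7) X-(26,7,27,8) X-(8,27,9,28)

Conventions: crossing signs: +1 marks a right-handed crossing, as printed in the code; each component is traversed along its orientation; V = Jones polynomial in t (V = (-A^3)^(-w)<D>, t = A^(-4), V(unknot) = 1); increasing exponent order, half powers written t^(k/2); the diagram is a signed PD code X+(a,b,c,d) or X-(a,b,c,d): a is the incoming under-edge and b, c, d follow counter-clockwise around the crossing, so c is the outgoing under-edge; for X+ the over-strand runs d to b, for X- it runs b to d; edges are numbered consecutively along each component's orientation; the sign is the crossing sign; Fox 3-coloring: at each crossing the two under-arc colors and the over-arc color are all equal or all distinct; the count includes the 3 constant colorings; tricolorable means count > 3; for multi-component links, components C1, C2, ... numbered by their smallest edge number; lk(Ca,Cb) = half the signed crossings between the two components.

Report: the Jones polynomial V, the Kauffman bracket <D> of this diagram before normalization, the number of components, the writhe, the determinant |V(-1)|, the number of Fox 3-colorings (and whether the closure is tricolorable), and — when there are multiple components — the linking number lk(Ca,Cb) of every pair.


V = -t^-3 + t^-2 - t^-1 + 3 - t + t^2 - t^3
<D> = -A^-12 + A^-8 - A^-4 + 3 - A^4 + A^8 - A^12 (w = 0)
1 component over 14 crossings, w = 0
27 Fox colorings among 3^14, |V(-1)| = 9: tricolorable
why: the span of V is 6, forcing >= 6 crossings in any diagram


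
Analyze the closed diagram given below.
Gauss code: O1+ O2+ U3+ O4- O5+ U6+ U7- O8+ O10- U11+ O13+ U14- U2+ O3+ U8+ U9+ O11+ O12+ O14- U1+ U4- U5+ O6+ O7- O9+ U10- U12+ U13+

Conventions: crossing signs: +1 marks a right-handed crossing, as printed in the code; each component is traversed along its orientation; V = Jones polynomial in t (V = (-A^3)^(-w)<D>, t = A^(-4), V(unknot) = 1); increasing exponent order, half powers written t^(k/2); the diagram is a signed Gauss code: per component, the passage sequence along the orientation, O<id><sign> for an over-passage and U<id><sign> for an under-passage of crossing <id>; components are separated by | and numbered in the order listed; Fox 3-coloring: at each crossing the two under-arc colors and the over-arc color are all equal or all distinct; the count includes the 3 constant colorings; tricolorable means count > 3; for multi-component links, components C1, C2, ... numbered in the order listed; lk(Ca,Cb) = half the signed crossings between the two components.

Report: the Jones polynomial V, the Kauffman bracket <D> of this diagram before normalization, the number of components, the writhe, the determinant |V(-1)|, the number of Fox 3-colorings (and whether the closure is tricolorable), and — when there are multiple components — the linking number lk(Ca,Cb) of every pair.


Jones polynomial: V(t) = t^2 + 2t^4 - 2t^5 + t^6 - 2t^7 + t^8
<D> = A^-14 - 2A^-10 + A^-6 - 2A^-2 + 2A^2 + A^10; writhe +6
components 1, writhe +6 (14 crossings)
3-colorings: 27 of 3^14, det 9 — tricolorable
note: the span of V is 6, forcing >= 6 crossings in any diagram


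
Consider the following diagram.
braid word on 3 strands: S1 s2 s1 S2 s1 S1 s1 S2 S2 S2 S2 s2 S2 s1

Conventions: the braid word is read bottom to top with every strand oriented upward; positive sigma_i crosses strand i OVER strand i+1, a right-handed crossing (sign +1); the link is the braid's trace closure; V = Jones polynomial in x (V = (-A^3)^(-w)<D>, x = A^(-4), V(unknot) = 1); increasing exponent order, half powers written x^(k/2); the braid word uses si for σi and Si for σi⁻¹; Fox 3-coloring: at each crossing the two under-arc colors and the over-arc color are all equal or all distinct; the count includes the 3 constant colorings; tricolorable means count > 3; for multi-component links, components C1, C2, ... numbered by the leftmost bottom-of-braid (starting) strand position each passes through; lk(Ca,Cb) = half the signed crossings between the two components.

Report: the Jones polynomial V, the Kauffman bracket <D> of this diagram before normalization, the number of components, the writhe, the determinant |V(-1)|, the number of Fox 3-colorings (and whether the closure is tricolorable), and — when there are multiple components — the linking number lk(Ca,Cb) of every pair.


V = x^-5 - 2x^-4 + 2x^-3 - 2x^-2 + 2x^-1 - 1 + x
<D> = A^-10 - A^-6 + 2A^-2 - 2A^2 + 2A^6 - 2A^10 + A^14 (w = -2)
1 component over 14 crossings, w = -2
3 Fox colorings among 3^14, |V(-1)| = 11: not tricolorable
why: w = -2 shifts under R1 moves; the (-A^3)^(2) factor cancels that in V


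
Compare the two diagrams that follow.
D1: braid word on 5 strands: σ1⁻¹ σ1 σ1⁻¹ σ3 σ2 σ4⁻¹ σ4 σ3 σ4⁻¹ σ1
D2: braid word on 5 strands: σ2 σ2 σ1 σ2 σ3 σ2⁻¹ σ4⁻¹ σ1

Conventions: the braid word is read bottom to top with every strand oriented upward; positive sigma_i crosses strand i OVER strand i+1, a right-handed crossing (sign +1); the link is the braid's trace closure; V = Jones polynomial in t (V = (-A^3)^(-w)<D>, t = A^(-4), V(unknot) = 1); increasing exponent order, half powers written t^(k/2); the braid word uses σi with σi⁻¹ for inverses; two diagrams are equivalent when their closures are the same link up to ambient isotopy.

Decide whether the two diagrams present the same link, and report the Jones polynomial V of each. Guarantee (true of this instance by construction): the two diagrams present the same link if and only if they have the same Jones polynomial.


equivalent: no
V(D1) = 1 + t + t^2 + t^3  (w +2, c 10, <D> = A^-6 + A^-2 + A^2 + A^6)
D2 (bracket A^-8 + 2 + A^8; 8 crossings at w = +4): V = t + 2t^3 + t^5
why: comparing 2 Jones polynomials yields 2 groups


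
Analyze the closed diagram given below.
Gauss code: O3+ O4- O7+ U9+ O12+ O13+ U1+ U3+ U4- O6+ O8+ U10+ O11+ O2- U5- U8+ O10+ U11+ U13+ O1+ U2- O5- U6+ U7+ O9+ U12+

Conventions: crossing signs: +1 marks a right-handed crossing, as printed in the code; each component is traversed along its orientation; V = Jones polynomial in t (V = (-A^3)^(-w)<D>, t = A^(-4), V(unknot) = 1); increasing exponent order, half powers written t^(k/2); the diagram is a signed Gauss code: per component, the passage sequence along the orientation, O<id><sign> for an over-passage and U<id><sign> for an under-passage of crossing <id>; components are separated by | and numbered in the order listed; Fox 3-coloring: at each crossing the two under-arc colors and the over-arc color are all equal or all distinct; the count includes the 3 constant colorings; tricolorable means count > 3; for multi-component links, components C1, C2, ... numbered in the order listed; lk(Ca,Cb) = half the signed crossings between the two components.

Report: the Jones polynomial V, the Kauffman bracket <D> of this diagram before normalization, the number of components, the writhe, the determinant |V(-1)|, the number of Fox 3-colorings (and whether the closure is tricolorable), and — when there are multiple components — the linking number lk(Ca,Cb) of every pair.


Jones polynomial: V(t) = 2t^2 - 2t^3 + 5t^4 - 7t^5 + 7t^6 - 8t^7 + 6t^8 - 4t^9 + 3t^10 - t^11
<D> = A^-23 - 3A^-19 + 4A^-15 - 6A^-11 + 8A^-7 - 7A^-3 + 7A - 5A^5 + 2A^9 - 2A^13; writhe +7
components 1, writhe +7 (13 crossings)
3-colorings: 27 of 3^13, det 45 — tricolorable
note: det 45 = |V(-1)|; divisible by 3, so tricolorable


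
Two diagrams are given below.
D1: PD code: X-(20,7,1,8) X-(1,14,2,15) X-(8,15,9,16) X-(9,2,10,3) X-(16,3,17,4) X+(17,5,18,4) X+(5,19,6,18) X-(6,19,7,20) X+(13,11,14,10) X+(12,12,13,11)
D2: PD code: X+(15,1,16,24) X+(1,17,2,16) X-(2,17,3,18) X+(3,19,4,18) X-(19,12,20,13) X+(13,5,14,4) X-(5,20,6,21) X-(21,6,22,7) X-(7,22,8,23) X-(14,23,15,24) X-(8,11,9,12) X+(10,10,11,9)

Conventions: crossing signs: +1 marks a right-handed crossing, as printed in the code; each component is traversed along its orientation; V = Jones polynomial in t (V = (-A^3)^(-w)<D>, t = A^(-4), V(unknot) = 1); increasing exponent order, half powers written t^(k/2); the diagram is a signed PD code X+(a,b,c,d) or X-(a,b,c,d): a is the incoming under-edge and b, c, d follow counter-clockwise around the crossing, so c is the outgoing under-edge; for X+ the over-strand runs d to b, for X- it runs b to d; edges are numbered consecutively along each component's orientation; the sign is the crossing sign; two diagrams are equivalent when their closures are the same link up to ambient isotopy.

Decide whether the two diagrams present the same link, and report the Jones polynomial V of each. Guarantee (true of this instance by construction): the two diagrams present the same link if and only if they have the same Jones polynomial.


equivalent: no
D1 (bracket A^-2 + A^6 - A^10; 10 crossings at w = -2): V = -t^-4 + t^-3 + t^-1
V(D2) = t^-5 - 2t^-4 + 2t^-3 - 2t^-2 + 2t^-1 - 1 + t  [12 crossings, <D> = A^-10 - A^-6 + 2A^-2 - 2A^2 + 2A^6 - 2A^10 + A^14, w = -2]
observation: 2 classes among 2 diagrams; unequal V(t) rules out equality


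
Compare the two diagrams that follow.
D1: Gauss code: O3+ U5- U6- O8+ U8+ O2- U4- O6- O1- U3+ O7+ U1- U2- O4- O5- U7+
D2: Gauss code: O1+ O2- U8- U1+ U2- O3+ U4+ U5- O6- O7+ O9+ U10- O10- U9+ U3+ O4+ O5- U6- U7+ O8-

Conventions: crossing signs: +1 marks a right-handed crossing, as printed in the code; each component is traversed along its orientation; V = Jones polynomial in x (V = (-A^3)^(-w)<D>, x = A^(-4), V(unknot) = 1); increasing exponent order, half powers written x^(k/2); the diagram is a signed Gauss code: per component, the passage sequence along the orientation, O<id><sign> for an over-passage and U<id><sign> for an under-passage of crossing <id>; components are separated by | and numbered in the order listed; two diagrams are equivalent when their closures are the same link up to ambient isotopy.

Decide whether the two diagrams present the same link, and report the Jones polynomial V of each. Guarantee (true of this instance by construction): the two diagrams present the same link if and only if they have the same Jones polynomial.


same link: no
V(D1) = x^-5 - 2x^-4 + 2x^-3 - 2x^-2 + 2x^-1 - 1 + x  [8 crossings, <D> = A^-10 - A^-6 + 2A^-2 - 2A^2 + 2A^6 - 2A^10 + A^14, w = -2]
D2 (bracket 1; 10 crossings at w = 0): V = 1
note: 2 classes among 2 diagrams; unequal V(x) rules out equality


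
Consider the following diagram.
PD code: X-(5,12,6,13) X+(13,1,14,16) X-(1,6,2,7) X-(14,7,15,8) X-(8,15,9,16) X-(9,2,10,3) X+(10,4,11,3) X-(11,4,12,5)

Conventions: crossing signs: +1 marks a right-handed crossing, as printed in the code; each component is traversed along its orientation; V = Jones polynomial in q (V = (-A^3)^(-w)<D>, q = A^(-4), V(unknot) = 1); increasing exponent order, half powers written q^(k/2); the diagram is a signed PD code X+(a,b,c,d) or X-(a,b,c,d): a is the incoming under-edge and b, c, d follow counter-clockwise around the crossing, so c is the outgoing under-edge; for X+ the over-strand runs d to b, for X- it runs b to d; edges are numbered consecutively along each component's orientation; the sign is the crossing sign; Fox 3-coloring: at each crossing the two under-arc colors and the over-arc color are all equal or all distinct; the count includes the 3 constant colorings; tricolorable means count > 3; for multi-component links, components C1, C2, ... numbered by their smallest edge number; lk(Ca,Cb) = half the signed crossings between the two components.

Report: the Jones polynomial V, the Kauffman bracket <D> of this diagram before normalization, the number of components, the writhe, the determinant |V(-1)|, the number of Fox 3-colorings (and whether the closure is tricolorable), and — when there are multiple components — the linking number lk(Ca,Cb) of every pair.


V = -q^-6 + q^-5 - q^-4 + 2q^-3 - q^-2 + q^-1
<D> = A^-8 - A^-4 + 2 - A^4 + A^8 - A^12 (w = -4)
1 component over 8 crossings, w = -4
3 Fox colorings among 3^8, |V(-1)| = 7: not tricolorable
why: det 7 = |V(-1)|; not divisible by 3, so not tricolorable


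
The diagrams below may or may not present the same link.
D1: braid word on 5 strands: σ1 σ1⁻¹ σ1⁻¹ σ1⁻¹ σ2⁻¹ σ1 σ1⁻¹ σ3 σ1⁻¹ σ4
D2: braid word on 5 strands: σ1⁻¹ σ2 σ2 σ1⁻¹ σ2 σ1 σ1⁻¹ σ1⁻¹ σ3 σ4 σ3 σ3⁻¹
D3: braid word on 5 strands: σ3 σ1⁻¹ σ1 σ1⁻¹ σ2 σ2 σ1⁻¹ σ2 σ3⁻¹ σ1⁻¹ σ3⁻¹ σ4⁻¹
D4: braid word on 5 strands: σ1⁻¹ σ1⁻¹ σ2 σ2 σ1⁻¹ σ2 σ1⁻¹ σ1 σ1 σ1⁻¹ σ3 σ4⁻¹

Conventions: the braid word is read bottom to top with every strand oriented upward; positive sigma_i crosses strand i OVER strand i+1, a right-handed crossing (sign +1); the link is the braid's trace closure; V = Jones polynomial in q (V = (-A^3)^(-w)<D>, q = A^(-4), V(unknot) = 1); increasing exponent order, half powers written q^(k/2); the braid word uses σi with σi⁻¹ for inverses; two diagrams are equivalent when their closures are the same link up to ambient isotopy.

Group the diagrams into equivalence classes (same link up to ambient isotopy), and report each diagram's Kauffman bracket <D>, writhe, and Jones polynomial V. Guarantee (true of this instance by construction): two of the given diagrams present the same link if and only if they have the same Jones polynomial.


classes: {D1} | {D2, D3, D4}
V(D1) = -q^-4 + q^-3 + q^-1  [10 crossings, <D> = A^-2 + A^6 - A^10, w = -2]
D2 (bracket -A^-6 + 2A^-2 - 2A^2 + 3A^6 - 2A^10 + 2A^14 - A^18; 12 crossings at w = +2): V = -q^-3 + 2q^-2 - 2q^-1 + 3 - 2q + 2q^2 - q^3
D3 (bracket -A^-18 + 2A^-14 - 2A^-10 + 3A^-6 - 2A^-2 + 2A^2 - A^6; 12 crossings at w = -2): V = -q^-3 + 2q^-2 - 2q^-1 + 3 - 2q + 2q^2 - q^3
V(D4) = -q^-3 + 2q^-2 - 2q^-1 + 3 - 2q + 2q^2 - q^3  [12 crossings, <D> = -A^-12 + 2A^-8 - 2A^-4 + 3 - 2A^4 + 2A^8 - A^12, w = 0]
note: comparing 4 Jones polynomials yields 2 groups


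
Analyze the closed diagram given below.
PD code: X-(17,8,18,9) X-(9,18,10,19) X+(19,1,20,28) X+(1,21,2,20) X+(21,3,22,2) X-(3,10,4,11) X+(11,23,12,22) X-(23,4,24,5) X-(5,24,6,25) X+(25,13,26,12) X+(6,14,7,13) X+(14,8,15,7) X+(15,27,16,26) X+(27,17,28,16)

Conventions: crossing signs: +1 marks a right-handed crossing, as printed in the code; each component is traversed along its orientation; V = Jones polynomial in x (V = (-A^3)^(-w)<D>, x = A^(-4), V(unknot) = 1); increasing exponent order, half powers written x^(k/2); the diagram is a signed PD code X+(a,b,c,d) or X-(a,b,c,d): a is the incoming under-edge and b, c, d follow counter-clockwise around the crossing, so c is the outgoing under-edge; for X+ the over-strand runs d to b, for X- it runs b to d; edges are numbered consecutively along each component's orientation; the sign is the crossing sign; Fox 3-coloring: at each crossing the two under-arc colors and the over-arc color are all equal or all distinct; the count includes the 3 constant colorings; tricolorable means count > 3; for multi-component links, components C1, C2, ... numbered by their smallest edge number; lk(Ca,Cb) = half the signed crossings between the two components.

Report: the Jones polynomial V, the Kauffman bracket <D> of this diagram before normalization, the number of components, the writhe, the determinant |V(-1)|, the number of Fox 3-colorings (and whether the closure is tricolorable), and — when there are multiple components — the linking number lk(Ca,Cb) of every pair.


Jones polynomial: V(x) = -x^-2 + 3x^-1 - 6 + 11x - 14x^2 + 18x^3 - 19x^4 + 17x^5 - 14x^6 + 10x^7 - 6x^8 + 3x^9 - x^10
<D> = -A^-28 + 3A^-24 - 6A^-20 + 10A^-16 - 14A^-12 + 17A^-8 - 19A^-4 + 18 - 14A^4 + 11A^8 - 6A^12 + 3A^16 - A^20; writhe +4
components 1, writhe +4 (14 crossings)
3-colorings: 9 of 3^14, det 123 — tricolorable
note: the span of V is 12, forcing >= 12 crossings in any diagram


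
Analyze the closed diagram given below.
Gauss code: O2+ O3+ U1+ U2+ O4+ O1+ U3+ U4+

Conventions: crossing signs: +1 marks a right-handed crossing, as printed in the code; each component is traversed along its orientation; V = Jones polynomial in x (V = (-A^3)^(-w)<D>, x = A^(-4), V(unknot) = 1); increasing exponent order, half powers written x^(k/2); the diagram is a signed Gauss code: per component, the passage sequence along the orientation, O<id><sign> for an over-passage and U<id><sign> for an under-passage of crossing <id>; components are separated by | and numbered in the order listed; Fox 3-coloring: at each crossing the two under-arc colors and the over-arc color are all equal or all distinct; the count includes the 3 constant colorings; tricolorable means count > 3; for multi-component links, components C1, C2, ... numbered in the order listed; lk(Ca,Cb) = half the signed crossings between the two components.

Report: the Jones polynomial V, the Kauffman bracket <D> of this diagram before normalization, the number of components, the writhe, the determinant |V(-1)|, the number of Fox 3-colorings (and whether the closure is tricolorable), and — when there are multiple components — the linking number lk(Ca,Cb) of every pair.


V(x) = x + x^3 - x^4
bracket: -A^-4 + 1 + A^8, w = +4
1 component, writhe +4, over 4 crossings
det 3, colorings 9 of 3^4 — tricolorable
observation: V spans 3 powers of x: at least 3 crossings in any diagram


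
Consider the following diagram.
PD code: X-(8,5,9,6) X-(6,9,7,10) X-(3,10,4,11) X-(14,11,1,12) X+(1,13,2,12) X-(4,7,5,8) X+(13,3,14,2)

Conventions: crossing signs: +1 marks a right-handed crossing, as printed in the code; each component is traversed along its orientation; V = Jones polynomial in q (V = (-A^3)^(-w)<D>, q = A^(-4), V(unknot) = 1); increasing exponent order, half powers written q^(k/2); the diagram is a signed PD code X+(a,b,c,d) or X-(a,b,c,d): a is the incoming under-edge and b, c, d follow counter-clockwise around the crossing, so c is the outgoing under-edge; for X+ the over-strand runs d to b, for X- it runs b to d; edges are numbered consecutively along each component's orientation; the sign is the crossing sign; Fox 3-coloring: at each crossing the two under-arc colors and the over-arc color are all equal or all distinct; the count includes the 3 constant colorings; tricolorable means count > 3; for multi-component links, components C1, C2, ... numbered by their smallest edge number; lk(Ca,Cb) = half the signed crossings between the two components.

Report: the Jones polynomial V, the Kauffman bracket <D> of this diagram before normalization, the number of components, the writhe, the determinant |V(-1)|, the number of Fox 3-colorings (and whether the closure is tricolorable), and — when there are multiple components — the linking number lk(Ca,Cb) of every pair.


V = -q^-4 + q^-3 + q^-1
<D> = -A^-5 - A^3 + A^7 (w = -3)
1 component over 7 crossings, w = -3
9 Fox colorings among 3^7, |V(-1)| = 3: tricolorable
why: det 3 = |V(-1)|; divisible by 3, so tricolorable


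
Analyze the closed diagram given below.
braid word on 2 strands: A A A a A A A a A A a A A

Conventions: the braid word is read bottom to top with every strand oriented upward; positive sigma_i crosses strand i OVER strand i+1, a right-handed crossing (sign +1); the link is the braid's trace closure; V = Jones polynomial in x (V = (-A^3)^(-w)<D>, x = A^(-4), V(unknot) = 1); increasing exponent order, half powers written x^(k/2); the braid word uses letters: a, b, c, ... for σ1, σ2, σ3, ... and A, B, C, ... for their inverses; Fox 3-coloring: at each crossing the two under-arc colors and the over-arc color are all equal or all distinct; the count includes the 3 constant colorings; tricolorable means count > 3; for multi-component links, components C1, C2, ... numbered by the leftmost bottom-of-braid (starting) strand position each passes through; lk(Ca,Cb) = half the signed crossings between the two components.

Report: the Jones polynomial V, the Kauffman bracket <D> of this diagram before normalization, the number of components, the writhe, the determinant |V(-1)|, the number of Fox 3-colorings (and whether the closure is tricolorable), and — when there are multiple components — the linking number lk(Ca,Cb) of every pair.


Jones polynomial: V(x) = -x^-10 + x^-9 - x^-8 + x^-7 - x^-6 + x^-5 + x^-3
<D> = -A^-9 - A^-1 + A^3 - A^7 + A^11 - A^15 + A^19; writhe -7
components 1, writhe -7 (13 crossings)
3-colorings: 3 of 3^13, det 7 — not tricolorable
note: w = -7 shifts under R1 moves; the (-A^3)^(7) factor cancels that in V


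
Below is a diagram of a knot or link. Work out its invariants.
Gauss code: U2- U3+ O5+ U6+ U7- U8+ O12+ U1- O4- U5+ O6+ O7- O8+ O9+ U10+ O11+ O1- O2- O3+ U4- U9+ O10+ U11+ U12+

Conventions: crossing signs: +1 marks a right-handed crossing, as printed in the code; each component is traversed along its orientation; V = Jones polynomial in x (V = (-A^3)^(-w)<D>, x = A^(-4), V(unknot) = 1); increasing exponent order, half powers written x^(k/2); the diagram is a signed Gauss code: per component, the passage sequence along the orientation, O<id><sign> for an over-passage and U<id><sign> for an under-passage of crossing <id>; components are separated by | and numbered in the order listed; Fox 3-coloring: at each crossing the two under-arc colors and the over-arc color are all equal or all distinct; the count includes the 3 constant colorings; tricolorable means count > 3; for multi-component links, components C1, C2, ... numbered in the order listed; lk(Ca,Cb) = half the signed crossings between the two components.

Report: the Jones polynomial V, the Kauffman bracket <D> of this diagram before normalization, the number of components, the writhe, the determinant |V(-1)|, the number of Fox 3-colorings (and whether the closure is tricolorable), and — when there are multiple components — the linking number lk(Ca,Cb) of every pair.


Jones polynomial: V(x) = 2x - 2x^2 + 3x^3 - 3x^4 + 2x^5 - 2x^6 + x^7
<D> = A^-16 - 2A^-12 + 2A^-8 - 3A^-4 + 3 - 2A^4 + 2A^8; writhe +4
components 1, writhe +4 (12 crossings)
3-colorings: 9 of 3^12, det 15 — tricolorable
note: |V(-1)| = 15: so tricolorable, since 3 divides 15


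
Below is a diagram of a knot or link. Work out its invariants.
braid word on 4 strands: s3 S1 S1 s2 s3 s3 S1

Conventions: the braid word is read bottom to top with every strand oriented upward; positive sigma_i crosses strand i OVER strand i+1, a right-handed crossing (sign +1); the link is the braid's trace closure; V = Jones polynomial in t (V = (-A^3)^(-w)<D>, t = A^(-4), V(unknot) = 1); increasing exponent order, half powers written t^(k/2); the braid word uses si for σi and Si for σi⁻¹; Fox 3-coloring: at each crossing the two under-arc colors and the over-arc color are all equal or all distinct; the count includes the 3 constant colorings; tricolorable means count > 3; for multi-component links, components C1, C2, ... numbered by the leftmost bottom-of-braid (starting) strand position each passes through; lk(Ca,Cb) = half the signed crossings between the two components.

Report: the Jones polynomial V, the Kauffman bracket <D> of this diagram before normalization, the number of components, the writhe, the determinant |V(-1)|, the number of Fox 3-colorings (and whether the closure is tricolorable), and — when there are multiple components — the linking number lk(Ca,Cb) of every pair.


Jones polynomial: V(t) = -t^-3 + t^-2 - t^-1 + 3 - t + t^2 - t^3
<D> = A^-9 - A^-5 + A^-1 - 3A^3 + A^7 - A^11 + A^15; writhe +1
components 1, writhe +1 (7 crossings)
3-colorings: 27 of 3^7, det 9 — tricolorable
note: the span of V is 6, forcing >= 6 crossings in any diagram


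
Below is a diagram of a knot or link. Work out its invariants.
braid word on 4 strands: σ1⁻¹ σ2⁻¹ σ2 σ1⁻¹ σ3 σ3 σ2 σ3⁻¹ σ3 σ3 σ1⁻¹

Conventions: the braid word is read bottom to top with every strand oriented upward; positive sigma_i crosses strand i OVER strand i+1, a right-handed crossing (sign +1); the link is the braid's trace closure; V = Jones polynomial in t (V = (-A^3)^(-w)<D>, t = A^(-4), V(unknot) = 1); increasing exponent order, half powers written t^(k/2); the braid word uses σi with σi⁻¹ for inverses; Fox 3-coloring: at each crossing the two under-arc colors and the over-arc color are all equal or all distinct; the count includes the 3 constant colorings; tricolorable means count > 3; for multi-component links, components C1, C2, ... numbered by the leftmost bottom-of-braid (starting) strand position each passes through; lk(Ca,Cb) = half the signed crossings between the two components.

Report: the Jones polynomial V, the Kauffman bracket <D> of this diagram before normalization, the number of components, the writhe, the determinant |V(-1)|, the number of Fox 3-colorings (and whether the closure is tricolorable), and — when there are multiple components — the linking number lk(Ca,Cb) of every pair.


V(t) = -t^-3 + t^-2 - t^-1 + 3 - t + t^2 - t^3
bracket: A^-9 - A^-5 + A^-1 - 3A^3 + A^7 - A^11 + A^15, w = +1
1 component, writhe +1, over 11 crossings
det 9, colorings 27 of 3^11 — tricolorable
observation: the span of V is 6, forcing >= 6 crossings in any diagram


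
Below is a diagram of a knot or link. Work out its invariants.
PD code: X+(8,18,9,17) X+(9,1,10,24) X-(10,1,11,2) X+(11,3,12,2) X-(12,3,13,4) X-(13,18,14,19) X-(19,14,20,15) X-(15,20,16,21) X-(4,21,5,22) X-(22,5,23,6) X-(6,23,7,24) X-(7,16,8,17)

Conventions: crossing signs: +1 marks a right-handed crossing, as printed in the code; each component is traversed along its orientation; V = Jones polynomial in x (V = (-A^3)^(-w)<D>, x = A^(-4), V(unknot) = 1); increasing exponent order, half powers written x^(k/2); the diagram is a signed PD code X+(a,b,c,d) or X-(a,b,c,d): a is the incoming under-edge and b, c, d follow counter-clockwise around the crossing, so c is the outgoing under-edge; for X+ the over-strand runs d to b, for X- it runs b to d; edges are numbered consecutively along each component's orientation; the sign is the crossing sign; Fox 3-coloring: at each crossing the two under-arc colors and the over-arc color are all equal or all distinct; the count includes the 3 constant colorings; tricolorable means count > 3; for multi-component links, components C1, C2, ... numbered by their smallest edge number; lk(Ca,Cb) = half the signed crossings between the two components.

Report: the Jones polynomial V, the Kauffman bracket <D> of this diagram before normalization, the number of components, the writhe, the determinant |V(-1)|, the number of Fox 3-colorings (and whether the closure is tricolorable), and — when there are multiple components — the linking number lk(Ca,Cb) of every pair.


V(x) = x^-8 - 2x^-7 + x^-6 - 2x^-5 + 2x^-4 + x^-2
bracket: A^-10 + 2A^-2 - 2A^2 + A^6 - 2A^10 + A^14, w = -6
1 component, writhe -6, over 12 crossings
det 9, colorings 27 of 3^12 — tricolorable
observation: V spans 6 powers of x: at least 6 crossings in any diagram


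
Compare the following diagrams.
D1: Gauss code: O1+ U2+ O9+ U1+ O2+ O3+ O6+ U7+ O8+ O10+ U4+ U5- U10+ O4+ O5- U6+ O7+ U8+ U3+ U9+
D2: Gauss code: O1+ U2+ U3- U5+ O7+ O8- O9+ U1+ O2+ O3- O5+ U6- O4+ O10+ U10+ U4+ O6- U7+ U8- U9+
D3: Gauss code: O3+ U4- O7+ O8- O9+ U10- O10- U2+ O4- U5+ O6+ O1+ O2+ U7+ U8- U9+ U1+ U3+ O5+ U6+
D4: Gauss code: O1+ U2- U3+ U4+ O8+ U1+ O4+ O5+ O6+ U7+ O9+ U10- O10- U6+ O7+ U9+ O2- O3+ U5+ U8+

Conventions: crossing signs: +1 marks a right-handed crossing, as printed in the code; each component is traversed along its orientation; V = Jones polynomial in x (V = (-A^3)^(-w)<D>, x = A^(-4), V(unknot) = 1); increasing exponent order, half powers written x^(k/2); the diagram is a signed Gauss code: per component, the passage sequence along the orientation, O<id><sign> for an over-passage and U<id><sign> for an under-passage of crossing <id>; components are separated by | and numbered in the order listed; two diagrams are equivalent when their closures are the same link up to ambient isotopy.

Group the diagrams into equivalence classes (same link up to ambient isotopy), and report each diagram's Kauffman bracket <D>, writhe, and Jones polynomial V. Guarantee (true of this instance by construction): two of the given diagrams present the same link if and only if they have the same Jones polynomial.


equivalence classes: {D1, D4} | {D2} | {D3}
D1 (bracket A^-8 - 2A^-4 + 1 - 2A^4 + 2A^8 + A^16; 10 crossings at w = +8): V = x^2 + 2x^4 - 2x^5 + x^6 - 2x^7 + x^8
V(D2) = x + x^3 - x^4  (w +4, c 10, <D> = -A^-4 + 1 + A^8)
V(D3) = x - x^2 + 2x^3 - x^4 + x^5 - x^6  (w +4, c 10, <D> = -A^-12 + A^-8 - A^-4 + 2 - A^4 + A^8)
V(D4) = x^2 + 2x^4 - 2x^5 + x^6 - 2x^7 + x^8  (w +6, c 10, <D> = A^-14 - 2A^-10 + A^-6 - 2A^-2 + 2A^2 + A^10)
key observation: 3 classes among 4 diagrams; unequal V(x) rules out equality
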